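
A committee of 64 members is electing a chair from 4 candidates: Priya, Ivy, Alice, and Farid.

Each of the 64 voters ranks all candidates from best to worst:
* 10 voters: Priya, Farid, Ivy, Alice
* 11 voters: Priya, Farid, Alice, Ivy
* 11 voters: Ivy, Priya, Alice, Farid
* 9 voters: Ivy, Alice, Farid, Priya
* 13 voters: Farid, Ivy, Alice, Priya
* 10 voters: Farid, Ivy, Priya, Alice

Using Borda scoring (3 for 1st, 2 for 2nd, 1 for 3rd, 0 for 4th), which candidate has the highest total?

Farid

Priya: 10×3 + 11×3 + 11×2 + 9×0 + 13×0 + 10×1 = 95
Ivy: 10×1 + 11×0 + 11×3 + 9×3 + 13×2 + 10×2 = 116
Alice: 10×0 + 11×1 + 11×1 + 9×2 + 13×1 + 10×0 = 53
Farid: 10×2 + 11×2 + 11×0 + 9×1 + 13×3 + 10×3 = 120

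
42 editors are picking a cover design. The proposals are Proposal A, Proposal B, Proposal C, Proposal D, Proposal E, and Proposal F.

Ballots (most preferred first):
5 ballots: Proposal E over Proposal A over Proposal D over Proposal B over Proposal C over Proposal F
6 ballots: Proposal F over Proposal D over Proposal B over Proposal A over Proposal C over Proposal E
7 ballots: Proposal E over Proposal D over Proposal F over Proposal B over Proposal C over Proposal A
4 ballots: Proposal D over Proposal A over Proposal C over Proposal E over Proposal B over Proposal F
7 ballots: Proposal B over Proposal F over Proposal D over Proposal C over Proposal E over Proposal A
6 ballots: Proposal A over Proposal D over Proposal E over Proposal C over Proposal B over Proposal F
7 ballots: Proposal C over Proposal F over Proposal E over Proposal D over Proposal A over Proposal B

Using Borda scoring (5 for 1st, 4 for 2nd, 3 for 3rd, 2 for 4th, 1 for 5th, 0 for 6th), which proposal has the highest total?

Proposal A: 5×4 + 6×2 + 7×0 + 4×4 + 7×0 + 6×5 + 7×1 = 85
Proposal B: 5×2 + 6×3 + 7×2 + 4×1 + 7×5 + 6×1 + 7×0 = 87
Proposal C: 5×1 + 6×1 + 7×1 + 4×3 + 7×2 + 6×2 + 7×5 = 91
Proposal D: 5×3 + 6×4 + 7×4 + 4×5 + 7×3 + 6×4 + 7×2 = 146
Proposal E: 5×5 + 6×0 + 7×5 + 4×2 + 7×1 + 6×3 + 7×3 = 114
Proposal F: 5×0 + 6×5 + 7×3 + 4×0 + 7×4 + 6×0 + 7×4 = 107

Proposal D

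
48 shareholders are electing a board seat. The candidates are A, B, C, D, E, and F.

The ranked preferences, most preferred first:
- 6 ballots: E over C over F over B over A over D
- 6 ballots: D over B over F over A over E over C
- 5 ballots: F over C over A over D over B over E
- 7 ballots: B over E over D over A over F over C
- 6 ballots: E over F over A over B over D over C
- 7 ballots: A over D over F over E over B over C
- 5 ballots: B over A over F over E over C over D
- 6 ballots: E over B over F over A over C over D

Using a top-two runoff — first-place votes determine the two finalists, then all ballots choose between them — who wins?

Round 1 first-place votes: A 7, B 12, C 0, D 6, E 18, F 5. E and B advance.
Runoff: E is ranked above B on 25 ballots, B above E on 23.

E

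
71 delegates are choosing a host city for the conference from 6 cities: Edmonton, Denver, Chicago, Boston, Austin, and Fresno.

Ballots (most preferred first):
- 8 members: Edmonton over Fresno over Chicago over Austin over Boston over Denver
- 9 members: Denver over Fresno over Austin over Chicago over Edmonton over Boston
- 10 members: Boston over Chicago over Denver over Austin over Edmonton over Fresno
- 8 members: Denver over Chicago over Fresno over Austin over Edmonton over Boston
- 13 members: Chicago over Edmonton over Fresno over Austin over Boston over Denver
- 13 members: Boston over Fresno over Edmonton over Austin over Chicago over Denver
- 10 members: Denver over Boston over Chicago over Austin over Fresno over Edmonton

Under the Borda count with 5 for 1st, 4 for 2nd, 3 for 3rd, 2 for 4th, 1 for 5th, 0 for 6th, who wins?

Chicago

Edmonton: 8×5 + 9×1 + 10×1 + 8×1 + 13×4 + 13×3 + 10×0 = 158
Denver: 8×0 + 9×5 + 10×3 + 8×5 + 13×0 + 13×0 + 10×5 = 165
Chicago: 8×3 + 9×2 + 10×4 + 8×4 + 13×5 + 13×1 + 10×3 = 222
Boston: 8×1 + 9×0 + 10×5 + 8×0 + 13×1 + 13×5 + 10×4 = 176
Austin: 8×2 + 9×3 + 10×2 + 8×2 + 13×2 + 13×2 + 10×2 = 151
Fresno: 8×4 + 9×4 + 10×0 + 8×3 + 13×3 + 13×4 + 10×1 = 193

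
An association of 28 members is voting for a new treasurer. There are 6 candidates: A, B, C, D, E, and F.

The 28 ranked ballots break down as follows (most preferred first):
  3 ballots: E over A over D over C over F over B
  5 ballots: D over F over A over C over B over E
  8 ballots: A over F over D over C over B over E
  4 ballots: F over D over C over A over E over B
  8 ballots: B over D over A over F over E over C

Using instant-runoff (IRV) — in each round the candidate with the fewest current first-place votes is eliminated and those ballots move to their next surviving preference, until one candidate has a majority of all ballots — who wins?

D

Round 1: A 8, B 8, C 0, D 5, E 3, F 4. C eliminated.
Round 2: A 8, B 8, D 5, E 3, F 4. E eliminated.
Round 3: A 11, B 8, D 5, F 4. F eliminated.
Round 4: A 11, B 8, D 9. B eliminated.
Round 5: A 11, D 17. D has a majority (≥15).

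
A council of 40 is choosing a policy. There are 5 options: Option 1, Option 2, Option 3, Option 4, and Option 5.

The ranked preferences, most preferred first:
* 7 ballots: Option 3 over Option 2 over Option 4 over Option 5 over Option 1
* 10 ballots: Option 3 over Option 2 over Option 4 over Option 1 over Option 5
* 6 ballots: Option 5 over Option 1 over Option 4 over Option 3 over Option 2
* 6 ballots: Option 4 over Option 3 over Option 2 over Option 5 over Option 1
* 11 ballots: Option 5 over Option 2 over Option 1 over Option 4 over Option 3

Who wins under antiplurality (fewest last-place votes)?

Last-place votes: Option 1 13, Option 2 6, Option 3 11, Option 4 0, Option 5 10.

Option 4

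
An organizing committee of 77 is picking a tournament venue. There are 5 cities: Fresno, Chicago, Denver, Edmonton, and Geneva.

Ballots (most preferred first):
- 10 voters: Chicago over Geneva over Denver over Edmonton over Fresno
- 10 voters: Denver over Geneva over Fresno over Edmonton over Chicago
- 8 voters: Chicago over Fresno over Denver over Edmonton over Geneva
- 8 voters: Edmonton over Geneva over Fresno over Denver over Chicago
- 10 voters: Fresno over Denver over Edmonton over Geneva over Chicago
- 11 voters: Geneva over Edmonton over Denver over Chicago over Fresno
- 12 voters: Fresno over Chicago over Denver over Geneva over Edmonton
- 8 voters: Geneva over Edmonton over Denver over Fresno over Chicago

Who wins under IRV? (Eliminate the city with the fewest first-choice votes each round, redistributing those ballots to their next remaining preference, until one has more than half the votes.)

Round 1: Fresno 22, Chicago 18, Denver 10, Edmonton 8, Geneva 19. Edmonton eliminated.
Round 2: Fresno 22, Chicago 18, Denver 10, Geneva 27. Denver eliminated.
Round 3: Fresno 22, Chicago 18, Geneva 37. Chicago eliminated.
Round 4: Fresno 30, Geneva 47. Geneva has a majority (≥39).

Geneva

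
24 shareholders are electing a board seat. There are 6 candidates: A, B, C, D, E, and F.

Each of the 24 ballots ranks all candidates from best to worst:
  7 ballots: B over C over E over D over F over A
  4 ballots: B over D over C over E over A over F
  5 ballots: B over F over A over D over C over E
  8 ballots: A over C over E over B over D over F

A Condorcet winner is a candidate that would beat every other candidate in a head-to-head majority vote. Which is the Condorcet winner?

B vs A: 16–8
B vs C: 16–8
B vs D: 24–0
B vs E: 16–8
B vs F: 24–0
B beats every other candidate.

B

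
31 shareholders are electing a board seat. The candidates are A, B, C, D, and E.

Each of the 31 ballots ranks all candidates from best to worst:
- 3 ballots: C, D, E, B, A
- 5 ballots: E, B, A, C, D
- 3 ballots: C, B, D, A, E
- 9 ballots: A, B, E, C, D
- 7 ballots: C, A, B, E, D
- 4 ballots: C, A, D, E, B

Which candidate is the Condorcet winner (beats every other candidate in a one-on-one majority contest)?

C

C vs A: 17–14
C vs B: 17–14
C vs D: 31–0
C vs E: 17–14
C beats every other candidate.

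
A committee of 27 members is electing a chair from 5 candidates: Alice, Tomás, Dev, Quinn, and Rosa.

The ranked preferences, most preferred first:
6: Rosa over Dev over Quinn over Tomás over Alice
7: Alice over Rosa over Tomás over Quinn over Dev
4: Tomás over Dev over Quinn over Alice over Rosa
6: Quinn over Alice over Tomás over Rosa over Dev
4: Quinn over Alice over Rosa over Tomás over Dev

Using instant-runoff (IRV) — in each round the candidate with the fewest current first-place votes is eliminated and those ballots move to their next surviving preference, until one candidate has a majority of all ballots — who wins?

Quinn

Round 1: Alice 7, Tomás 4, Dev 0, Quinn 10, Rosa 6. Dev eliminated.
Round 2: Alice 7, Tomás 4, Quinn 10, Rosa 6. Tomás eliminated.
Round 3: Alice 7, Quinn 14, Rosa 6. Quinn has a majority (≥14).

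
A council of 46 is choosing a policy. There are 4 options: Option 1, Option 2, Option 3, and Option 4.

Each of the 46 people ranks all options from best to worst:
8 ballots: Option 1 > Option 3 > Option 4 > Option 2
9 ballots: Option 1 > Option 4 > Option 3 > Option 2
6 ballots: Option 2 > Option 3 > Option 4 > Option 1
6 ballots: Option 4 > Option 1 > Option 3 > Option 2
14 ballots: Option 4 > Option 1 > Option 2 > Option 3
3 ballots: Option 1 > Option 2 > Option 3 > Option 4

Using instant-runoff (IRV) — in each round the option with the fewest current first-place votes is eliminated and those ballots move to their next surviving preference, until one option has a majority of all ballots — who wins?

Option 4

Round 1: Option 1 20, Option 2 6, Option 3 0, Option 4 20. Option 3 eliminated.
Round 2: Option 1 20, Option 2 6, Option 4 20. Option 2 eliminated.
Round 3: Option 1 20, Option 4 26. Option 4 has a majority (≥24).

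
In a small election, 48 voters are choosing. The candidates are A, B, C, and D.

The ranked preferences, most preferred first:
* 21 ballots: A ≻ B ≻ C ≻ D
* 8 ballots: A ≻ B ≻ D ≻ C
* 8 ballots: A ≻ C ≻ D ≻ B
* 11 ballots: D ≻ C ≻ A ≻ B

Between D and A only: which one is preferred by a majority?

D is ranked above A on 11 ballots; A above D on 37.

A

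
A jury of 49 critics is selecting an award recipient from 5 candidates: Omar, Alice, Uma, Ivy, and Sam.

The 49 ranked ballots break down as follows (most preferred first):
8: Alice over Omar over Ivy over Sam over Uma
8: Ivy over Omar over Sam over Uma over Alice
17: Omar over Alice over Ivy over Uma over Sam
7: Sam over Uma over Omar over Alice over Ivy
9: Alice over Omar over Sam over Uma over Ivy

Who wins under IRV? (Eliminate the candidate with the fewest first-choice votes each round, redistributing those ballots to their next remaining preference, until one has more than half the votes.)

Round 1: Omar 17, Alice 17, Uma 0, Ivy 8, Sam 7. Uma eliminated.
Round 2: Omar 17, Alice 17, Ivy 8, Sam 7. Sam eliminated.
Round 3: Omar 24, Alice 17, Ivy 8. Ivy eliminated.
Round 4: Omar 32, Alice 17. Omar has a majority (≥25).

Omar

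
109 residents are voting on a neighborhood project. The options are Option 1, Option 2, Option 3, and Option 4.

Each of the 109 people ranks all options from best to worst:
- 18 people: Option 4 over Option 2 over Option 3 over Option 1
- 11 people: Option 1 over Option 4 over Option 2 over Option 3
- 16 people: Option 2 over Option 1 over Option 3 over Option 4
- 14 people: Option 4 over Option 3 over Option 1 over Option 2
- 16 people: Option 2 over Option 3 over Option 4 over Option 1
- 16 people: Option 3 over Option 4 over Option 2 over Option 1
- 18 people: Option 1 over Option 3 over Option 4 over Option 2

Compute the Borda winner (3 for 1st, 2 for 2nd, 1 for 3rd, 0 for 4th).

Option 4

Option 1: 18×0 + 11×3 + 16×2 + 14×1 + 16×0 + 16×0 + 18×3 = 133
Option 2: 18×2 + 11×1 + 16×3 + 14×0 + 16×3 + 16×1 + 18×0 = 159
Option 3: 18×1 + 11×0 + 16×1 + 14×2 + 16×2 + 16×3 + 18×2 = 178
Option 4: 18×3 + 11×2 + 16×0 + 14×3 + 16×1 + 16×2 + 18×1 = 184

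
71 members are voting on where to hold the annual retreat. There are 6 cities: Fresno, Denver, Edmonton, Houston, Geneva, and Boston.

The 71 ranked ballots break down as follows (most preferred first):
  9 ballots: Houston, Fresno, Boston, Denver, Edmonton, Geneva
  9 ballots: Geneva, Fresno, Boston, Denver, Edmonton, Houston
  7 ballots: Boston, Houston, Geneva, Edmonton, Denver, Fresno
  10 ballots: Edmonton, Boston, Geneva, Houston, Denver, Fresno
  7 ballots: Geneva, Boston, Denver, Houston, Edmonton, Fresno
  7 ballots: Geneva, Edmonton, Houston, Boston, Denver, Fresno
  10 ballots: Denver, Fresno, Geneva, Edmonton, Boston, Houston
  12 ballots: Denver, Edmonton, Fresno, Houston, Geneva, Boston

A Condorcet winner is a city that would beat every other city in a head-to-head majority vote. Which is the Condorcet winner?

Geneva vs Fresno: 40–31
Geneva vs Denver: 40–31
Geneva vs Edmonton: 40–31
Geneva vs Houston: 43–28
Geneva vs Boston: 45–26
Geneva beats every other city.

Geneva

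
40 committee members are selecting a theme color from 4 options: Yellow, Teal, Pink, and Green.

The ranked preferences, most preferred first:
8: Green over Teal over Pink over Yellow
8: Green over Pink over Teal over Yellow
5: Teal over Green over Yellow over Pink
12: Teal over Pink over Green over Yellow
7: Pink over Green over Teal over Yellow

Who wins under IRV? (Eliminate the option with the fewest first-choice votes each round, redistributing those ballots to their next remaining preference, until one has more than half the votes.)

Green

Round 1: Yellow 0, Teal 17, Pink 7, Green 16. Yellow eliminated.
Round 2: Teal 17, Pink 7, Green 16. Pink eliminated.
Round 3: Teal 17, Green 23. Green has a majority (≥21).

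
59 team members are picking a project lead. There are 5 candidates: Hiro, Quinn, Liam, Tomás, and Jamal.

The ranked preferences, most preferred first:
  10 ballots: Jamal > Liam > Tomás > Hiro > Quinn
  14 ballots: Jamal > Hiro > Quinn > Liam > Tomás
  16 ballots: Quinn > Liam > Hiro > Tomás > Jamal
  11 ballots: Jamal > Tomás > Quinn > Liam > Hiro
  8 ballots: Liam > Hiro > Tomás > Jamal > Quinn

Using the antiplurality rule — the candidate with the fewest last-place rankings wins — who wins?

Last-place votes: Hiro 11, Quinn 18, Liam 0, Tomás 14, Jamal 16.

Liam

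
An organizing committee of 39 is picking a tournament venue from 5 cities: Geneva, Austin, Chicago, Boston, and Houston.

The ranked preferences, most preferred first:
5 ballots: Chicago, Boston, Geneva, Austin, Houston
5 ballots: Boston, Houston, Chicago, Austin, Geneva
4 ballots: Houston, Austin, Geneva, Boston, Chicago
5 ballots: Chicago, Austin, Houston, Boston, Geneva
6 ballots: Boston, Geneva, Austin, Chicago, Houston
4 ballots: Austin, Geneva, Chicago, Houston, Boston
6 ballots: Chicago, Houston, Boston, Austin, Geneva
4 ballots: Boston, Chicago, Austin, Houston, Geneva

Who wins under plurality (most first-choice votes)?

Chicago

First-place votes: Geneva 0, Austin 4, Chicago 16, Boston 15, Houston 4.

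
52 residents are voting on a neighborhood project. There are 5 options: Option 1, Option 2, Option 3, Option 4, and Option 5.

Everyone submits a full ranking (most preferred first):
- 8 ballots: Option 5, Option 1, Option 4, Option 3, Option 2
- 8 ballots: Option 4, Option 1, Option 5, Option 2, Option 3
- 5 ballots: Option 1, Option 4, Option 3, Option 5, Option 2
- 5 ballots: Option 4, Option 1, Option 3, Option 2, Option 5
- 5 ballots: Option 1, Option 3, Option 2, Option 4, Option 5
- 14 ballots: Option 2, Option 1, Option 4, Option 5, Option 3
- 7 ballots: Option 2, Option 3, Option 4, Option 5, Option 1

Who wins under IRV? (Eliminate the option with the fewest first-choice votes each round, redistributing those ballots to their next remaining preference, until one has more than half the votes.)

Option 1

Round 1: Option 1 10, Option 2 21, Option 3 0, Option 4 13, Option 5 8. Option 3 eliminated.
Round 2: Option 1 10, Option 2 21, Option 4 13, Option 5 8. Option 5 eliminated.
Round 3: Option 1 18, Option 2 21, Option 4 13. Option 4 eliminated.
Round 4: Option 1 31, Option 2 21. Option 1 has a majority (≥27).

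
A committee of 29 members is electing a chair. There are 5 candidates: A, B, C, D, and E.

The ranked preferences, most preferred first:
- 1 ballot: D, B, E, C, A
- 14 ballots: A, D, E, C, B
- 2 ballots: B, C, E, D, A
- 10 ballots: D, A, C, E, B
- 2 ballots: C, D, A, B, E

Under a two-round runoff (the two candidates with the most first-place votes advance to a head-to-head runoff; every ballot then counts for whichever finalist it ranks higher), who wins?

Round 1 first-place votes: A 14, B 2, C 2, D 11, E 0. A and D advance.
Runoff: A is ranked above D on 14 ballots, D above A on 15.

D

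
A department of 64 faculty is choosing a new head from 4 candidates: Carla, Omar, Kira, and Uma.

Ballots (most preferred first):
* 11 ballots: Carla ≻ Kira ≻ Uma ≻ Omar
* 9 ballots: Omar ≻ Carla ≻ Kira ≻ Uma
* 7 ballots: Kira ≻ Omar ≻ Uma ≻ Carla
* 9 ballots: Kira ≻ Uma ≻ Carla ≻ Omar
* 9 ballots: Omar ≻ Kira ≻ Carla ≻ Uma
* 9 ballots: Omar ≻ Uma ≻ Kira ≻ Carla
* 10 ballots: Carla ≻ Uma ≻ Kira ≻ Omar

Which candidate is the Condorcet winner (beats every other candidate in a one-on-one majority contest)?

Kira

Kira vs Carla: 34–30
Kira vs Omar: 37–27
Kira vs Uma: 45–19
Kira beats every other candidate.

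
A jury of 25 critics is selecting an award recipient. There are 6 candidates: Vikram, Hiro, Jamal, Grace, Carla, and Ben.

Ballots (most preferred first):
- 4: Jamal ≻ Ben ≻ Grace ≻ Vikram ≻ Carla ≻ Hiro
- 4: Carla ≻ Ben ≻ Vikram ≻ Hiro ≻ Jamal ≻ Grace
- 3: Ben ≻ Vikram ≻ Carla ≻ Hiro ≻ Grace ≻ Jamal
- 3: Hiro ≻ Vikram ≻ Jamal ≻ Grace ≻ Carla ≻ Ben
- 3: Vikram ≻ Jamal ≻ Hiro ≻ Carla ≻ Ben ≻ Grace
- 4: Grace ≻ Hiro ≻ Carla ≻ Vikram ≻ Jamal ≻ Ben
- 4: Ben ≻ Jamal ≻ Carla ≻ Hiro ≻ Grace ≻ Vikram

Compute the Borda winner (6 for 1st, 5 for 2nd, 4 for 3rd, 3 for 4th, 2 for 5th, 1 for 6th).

Vikram: 4×3 + 4×4 + 3×5 + 3×5 + 3×6 + 4×3 + 4×1 = 92
Hiro: 4×1 + 4×3 + 3×3 + 3×6 + 3×4 + 4×5 + 4×3 = 87
Jamal: 4×6 + 4×2 + 3×1 + 3×4 + 3×5 + 4×2 + 4×5 = 90
Grace: 4×4 + 4×1 + 3×2 + 3×3 + 3×1 + 4×6 + 4×2 = 70
Carla: 4×2 + 4×6 + 3×4 + 3×2 + 3×3 + 4×4 + 4×4 = 91
Ben: 4×5 + 4×5 + 3×6 + 3×1 + 3×2 + 4×1 + 4×6 = 95

Ben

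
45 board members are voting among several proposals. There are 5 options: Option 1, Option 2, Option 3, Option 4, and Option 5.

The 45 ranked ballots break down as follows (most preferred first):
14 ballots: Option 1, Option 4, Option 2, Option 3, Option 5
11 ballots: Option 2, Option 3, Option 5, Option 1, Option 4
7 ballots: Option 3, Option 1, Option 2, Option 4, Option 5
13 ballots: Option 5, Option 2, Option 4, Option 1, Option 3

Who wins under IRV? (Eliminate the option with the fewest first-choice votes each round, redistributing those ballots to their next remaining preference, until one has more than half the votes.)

Round 1: Option 1 14, Option 2 11, Option 3 7, Option 4 0, Option 5 13. Option 4 eliminated.
Round 2: Option 1 14, Option 2 11, Option 3 7, Option 5 13. Option 3 eliminated.
Round 3: Option 1 21, Option 2 11, Option 5 13. Option 2 eliminated.
Round 4: Option 1 21, Option 5 24. Option 5 has a majority (≥23).

Option 5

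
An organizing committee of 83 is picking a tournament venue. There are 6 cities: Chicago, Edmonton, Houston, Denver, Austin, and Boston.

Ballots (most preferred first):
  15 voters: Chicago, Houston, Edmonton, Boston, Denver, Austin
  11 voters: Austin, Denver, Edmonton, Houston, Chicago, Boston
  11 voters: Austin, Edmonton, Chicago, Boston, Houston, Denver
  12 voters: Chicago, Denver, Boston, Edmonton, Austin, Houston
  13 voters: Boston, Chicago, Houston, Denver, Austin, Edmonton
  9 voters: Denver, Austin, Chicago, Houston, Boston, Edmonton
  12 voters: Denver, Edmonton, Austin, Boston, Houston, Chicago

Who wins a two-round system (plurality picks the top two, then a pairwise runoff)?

Round 1 first-place votes: Chicago 27, Edmonton 0, Houston 0, Denver 21, Austin 22, Boston 13. Chicago and Austin advance.
Runoff: Chicago is ranked above Austin on 40 ballots, Austin above Chicago on 43.

Austin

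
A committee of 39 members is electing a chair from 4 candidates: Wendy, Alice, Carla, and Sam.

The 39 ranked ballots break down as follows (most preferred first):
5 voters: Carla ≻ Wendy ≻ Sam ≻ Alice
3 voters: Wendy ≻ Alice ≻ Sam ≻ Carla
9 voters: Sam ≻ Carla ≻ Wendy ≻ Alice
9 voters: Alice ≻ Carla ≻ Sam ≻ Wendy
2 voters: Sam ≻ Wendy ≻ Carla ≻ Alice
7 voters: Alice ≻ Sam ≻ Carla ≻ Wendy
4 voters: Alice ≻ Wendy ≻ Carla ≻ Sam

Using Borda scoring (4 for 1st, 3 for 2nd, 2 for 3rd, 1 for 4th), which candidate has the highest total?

Alice

Wendy: 5×3 + 3×4 + 9×2 + 9×1 + 2×3 + 7×1 + 4×3 = 79
Alice: 5×1 + 3×3 + 9×1 + 9×4 + 2×1 + 7×4 + 4×4 = 105
Carla: 5×4 + 3×1 + 9×3 + 9×3 + 2×2 + 7×2 + 4×2 = 103
Sam: 5×2 + 3×2 + 9×4 + 9×2 + 2×4 + 7×3 + 4×1 = 103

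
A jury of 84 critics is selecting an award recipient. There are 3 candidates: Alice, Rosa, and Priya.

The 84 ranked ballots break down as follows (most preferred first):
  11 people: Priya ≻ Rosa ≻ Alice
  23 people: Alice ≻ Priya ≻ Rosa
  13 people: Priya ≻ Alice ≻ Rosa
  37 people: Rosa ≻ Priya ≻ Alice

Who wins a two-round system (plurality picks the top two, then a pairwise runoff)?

Priya

Round 1 first-place votes: Alice 23, Rosa 37, Priya 24. Rosa and Priya advance.
Runoff: Rosa is ranked above Priya on 37 ballots, Priya above Rosa on 47.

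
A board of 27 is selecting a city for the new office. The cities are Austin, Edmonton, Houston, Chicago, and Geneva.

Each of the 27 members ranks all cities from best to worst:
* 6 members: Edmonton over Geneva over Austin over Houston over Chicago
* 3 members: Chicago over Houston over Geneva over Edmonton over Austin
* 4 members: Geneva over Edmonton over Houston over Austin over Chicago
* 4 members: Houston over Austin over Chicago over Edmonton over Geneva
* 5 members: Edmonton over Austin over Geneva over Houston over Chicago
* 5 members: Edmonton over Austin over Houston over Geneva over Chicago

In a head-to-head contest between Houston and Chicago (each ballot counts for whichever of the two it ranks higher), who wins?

Houston

Houston is ranked above Chicago on 24 ballots; Chicago above Houston on 3.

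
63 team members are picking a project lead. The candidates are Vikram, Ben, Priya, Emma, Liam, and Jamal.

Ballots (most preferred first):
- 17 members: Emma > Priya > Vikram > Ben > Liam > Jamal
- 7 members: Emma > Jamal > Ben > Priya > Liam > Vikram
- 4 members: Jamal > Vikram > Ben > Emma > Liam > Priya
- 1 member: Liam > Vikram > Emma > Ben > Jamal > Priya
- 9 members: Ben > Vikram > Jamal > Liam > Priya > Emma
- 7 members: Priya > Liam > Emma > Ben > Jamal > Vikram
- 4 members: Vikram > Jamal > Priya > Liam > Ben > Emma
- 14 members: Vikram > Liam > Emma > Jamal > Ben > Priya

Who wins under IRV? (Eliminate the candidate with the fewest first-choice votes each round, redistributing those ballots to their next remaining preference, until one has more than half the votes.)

Round 1: Vikram 18, Ben 9, Priya 7, Emma 24, Liam 1, Jamal 4. Liam eliminated.
Round 2: Vikram 19, Ben 9, Priya 7, Emma 24, Jamal 4. Jamal eliminated.
Round 3: Vikram 23, Ben 9, Priya 7, Emma 24. Priya eliminated.
Round 4: Vikram 23, Ben 9, Emma 31. Ben eliminated.
Round 5: Vikram 32, Emma 31. Vikram has a majority (≥32).

Vikram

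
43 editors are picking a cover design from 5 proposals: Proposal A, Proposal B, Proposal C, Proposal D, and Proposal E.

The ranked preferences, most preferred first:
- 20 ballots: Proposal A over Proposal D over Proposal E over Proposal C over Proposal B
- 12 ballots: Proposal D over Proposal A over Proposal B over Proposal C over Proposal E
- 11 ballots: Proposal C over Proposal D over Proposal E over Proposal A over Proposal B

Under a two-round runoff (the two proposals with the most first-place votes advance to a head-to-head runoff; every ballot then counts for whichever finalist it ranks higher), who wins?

Proposal D

Round 1 first-place votes: Proposal A 20, Proposal B 0, Proposal C 11, Proposal D 12, Proposal E 0. Proposal A and Proposal D advance.
Runoff: Proposal A is ranked above Proposal D on 20 ballots, Proposal D above Proposal A on 23.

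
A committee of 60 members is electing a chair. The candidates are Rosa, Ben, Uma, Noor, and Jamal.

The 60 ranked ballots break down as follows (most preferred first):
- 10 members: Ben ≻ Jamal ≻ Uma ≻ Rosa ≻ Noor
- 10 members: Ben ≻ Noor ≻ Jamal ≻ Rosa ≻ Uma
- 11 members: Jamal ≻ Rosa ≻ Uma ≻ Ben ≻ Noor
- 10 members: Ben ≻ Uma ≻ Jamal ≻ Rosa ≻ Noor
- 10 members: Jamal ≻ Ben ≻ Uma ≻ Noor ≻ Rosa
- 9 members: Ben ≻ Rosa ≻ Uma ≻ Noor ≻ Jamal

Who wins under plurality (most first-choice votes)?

Ben

First-place votes: Rosa 0, Ben 39, Uma 0, Noor 0, Jamal 21.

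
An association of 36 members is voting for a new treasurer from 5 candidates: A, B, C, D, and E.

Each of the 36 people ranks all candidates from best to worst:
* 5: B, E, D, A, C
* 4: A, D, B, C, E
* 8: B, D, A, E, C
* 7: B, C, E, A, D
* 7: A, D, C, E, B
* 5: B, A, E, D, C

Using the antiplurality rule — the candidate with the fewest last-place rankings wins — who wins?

Last-place votes: A 0, B 7, C 18, D 7, E 4.

A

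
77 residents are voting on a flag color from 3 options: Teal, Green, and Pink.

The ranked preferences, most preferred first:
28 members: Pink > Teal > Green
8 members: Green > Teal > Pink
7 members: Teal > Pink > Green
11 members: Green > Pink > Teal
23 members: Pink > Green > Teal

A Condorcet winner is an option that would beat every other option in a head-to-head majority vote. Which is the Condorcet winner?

Pink

Pink vs Teal: 62–15
Pink vs Green: 58–19
Pink beats every other option.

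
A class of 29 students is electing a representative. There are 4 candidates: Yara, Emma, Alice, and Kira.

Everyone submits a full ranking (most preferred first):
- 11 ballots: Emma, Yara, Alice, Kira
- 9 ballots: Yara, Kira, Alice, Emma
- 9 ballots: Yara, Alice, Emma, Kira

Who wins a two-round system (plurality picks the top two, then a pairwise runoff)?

Round 1 first-place votes: Yara 18, Emma 11, Alice 0, Kira 0. Yara and Emma advance.
Runoff: Yara is ranked above Emma on 18 ballots, Emma above Yara on 11.

Yara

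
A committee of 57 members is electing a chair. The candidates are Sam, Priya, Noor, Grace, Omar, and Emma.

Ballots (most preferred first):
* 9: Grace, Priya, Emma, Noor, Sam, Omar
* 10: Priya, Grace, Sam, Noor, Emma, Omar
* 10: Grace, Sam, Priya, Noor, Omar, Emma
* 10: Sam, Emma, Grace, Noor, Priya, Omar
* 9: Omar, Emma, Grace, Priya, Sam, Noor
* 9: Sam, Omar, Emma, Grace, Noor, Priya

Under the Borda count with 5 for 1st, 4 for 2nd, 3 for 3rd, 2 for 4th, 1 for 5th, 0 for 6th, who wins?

Sam: 9×1 + 10×3 + 10×4 + 10×5 + 9×1 + 9×5 = 183
Priya: 9×4 + 10×5 + 10×3 + 10×1 + 9×2 + 9×0 = 144
Noor: 9×2 + 10×2 + 10×2 + 10×2 + 9×0 + 9×1 = 87
Grace: 9×5 + 10×4 + 10×5 + 10×3 + 9×3 + 9×2 = 210
Omar: 9×0 + 10×0 + 10×1 + 10×0 + 9×5 + 9×4 = 91
Emma: 9×3 + 10×1 + 10×0 + 10×4 + 9×4 + 9×3 = 140

Grace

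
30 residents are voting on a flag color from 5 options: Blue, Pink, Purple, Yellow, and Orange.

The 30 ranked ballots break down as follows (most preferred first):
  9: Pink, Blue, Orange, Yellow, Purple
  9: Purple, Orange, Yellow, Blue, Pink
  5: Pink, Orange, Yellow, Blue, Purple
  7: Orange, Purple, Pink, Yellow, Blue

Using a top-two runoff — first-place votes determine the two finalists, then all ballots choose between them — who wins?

Purple

Round 1 first-place votes: Blue 0, Pink 14, Purple 9, Yellow 0, Orange 7. Pink and Purple advance.
Runoff: Pink is ranked above Purple on 14 ballots, Purple above Pink on 16.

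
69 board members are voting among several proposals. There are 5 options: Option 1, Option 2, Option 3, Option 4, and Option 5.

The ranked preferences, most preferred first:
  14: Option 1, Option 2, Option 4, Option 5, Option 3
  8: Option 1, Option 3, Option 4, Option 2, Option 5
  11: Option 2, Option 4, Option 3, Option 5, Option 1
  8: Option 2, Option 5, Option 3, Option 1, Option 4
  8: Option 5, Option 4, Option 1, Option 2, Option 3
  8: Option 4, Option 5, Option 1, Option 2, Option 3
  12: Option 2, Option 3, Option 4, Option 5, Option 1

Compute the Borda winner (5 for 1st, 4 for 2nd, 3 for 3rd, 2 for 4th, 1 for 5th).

Option 2

Option 1: 14×5 + 8×5 + 11×1 + 8×2 + 8×3 + 8×3 + 12×1 = 197
Option 2: 14×4 + 8×2 + 11×5 + 8×5 + 8×2 + 8×2 + 12×5 = 259
Option 3: 14×1 + 8×4 + 11×3 + 8×3 + 8×1 + 8×1 + 12×4 = 167
Option 4: 14×3 + 8×3 + 11×4 + 8×1 + 8×4 + 8×5 + 12×3 = 226
Option 5: 14×2 + 8×1 + 11×2 + 8×4 + 8×5 + 8×4 + 12×2 = 186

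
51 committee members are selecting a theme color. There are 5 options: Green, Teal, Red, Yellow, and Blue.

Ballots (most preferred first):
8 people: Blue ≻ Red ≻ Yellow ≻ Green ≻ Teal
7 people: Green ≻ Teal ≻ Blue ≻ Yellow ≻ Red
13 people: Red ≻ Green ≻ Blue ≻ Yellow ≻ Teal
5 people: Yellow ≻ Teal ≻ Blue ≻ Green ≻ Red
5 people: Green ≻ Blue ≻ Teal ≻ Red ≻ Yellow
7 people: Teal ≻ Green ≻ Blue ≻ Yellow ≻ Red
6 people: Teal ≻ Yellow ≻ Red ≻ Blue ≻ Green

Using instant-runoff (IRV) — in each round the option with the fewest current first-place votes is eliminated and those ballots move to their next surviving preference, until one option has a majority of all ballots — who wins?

Round 1: Green 12, Teal 13, Red 13, Yellow 5, Blue 8. Yellow eliminated.
Round 2: Green 12, Teal 18, Red 13, Blue 8. Blue eliminated.
Round 3: Green 12, Teal 18, Red 21. Green eliminated.
Round 4: Teal 30, Red 21. Teal has a majority (≥26).

Teal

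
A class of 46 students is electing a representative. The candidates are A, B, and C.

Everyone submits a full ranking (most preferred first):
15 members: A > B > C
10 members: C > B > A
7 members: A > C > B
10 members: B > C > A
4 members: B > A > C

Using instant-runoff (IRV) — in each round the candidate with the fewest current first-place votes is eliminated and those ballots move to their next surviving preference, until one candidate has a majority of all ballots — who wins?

B

Round 1: A 22, B 14, C 10. C eliminated.
Round 2: A 22, B 24. B has a majority (≥24).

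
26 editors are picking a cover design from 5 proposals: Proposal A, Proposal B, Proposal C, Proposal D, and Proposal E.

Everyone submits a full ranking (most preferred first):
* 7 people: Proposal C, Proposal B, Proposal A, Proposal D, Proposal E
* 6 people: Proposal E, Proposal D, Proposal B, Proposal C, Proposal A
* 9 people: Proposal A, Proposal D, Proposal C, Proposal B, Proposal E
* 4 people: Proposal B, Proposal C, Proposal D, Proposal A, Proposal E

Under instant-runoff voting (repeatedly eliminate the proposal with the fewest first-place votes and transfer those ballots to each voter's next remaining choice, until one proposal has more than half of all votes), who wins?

Round 1: Proposal A 9, Proposal B 4, Proposal C 7, Proposal D 0, Proposal E 6. Proposal D eliminated.
Round 2: Proposal A 9, Proposal B 4, Proposal C 7, Proposal E 6. Proposal B eliminated.
Round 3: Proposal A 9, Proposal C 11, Proposal E 6. Proposal E eliminated.
Round 4: Proposal A 9, Proposal C 17. Proposal C has a majority (≥14).

Proposal C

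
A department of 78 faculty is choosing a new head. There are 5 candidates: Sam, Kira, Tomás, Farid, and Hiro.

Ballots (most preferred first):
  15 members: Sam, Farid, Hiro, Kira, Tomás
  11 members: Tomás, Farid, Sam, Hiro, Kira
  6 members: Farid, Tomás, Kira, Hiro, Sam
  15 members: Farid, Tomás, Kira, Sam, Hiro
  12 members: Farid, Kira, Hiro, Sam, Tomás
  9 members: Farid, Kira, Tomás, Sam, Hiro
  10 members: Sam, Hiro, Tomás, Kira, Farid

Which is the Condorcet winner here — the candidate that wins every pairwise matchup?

Farid

Farid vs Sam: 53–25
Farid vs Kira: 68–10
Farid vs Tomás: 57–21
Farid vs Hiro: 68–10
Farid beats every other candidate.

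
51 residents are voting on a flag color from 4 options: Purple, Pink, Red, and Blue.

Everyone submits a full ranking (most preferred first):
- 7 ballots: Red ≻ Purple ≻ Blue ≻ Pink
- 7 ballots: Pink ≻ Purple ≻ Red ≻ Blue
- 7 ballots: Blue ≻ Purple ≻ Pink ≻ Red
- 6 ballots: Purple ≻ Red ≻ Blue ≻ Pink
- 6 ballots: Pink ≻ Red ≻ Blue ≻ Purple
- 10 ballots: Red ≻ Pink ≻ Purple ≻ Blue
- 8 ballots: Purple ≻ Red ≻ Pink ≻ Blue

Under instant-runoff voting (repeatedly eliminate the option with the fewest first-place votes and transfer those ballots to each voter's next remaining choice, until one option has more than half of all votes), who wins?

Purple

Round 1: Purple 14, Pink 13, Red 17, Blue 7. Blue eliminated.
Round 2: Purple 21, Pink 13, Red 17. Pink eliminated.
Round 3: Purple 28, Red 23. Purple has a majority (≥26).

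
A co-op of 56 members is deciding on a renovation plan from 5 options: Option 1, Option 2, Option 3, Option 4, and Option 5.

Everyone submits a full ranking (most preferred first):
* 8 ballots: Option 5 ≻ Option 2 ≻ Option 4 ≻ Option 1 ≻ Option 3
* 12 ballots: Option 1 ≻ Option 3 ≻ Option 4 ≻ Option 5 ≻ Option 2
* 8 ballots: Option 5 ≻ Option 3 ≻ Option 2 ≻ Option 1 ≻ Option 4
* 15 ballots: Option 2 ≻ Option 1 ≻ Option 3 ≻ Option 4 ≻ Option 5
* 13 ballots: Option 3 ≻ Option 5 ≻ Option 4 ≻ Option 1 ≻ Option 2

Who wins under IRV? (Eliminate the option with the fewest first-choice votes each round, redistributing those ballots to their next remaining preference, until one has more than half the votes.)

Option 3

Round 1: Option 1 12, Option 2 15, Option 3 13, Option 4 0, Option 5 16. Option 4 eliminated.
Round 2: Option 1 12, Option 2 15, Option 3 13, Option 5 16. Option 1 eliminated.
Round 3: Option 2 15, Option 3 25, Option 5 16. Option 2 eliminated.
Round 4: Option 3 40, Option 5 16. Option 3 has a majority (≥29).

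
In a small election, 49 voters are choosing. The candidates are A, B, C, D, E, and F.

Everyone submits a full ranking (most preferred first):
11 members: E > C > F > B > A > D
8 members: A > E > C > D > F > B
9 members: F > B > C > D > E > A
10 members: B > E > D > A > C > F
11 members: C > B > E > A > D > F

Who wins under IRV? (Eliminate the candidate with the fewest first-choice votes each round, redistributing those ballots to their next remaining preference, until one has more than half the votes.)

Round 1: A 8, B 10, C 11, D 0, E 11, F 9. D eliminated.
Round 2: A 8, B 10, C 11, E 11, F 9. A eliminated.
Round 3: B 10, C 11, E 19, F 9. F eliminated.
Round 4: B 19, C 11, E 19. C eliminated.
Round 5: B 30, E 19. B has a majority (≥25).

B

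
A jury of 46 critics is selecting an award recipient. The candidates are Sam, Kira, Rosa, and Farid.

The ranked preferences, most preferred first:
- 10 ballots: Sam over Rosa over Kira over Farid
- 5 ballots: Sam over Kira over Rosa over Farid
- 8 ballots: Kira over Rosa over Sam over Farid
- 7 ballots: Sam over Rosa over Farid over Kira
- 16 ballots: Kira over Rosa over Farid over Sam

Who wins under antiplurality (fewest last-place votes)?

Rosa

Last-place votes: Sam 16, Kira 7, Rosa 0, Farid 23.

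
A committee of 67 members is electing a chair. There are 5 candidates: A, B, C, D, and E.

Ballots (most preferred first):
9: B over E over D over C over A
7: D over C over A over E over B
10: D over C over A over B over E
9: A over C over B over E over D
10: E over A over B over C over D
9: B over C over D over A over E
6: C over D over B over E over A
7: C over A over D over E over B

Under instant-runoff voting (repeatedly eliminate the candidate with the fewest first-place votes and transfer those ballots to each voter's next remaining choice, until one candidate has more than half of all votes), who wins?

Round 1: A 9, B 18, C 13, D 17, E 10. A eliminated.
Round 2: B 18, C 22, D 17, E 10. E eliminated.
Round 3: B 28, C 22, D 17. D eliminated.
Round 4: B 28, C 39. C has a majority (≥34).

C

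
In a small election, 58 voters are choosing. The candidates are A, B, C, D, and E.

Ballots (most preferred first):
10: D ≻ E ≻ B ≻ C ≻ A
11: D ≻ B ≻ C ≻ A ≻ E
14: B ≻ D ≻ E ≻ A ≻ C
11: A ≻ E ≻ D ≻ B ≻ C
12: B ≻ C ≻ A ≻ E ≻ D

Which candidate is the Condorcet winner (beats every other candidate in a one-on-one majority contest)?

D

D vs A: 35–23
D vs B: 32–26
D vs C: 46–12
D vs E: 35–23
D beats every other candidate.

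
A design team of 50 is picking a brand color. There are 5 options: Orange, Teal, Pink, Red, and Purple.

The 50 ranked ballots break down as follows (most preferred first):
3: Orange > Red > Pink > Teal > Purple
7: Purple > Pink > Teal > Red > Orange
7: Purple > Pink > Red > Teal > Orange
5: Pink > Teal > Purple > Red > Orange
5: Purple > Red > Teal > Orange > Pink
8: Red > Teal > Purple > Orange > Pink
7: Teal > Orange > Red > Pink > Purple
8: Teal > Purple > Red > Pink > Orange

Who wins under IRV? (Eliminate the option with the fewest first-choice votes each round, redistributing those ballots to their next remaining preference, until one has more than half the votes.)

Round 1: Orange 3, Teal 15, Pink 5, Red 8, Purple 19. Orange eliminated.
Round 2: Teal 15, Pink 5, Red 11, Purple 19. Pink eliminated.
Round 3: Teal 20, Red 11, Purple 19. Red eliminated.
Round 4: Teal 31, Purple 19. Teal has a majority (≥26).

Teal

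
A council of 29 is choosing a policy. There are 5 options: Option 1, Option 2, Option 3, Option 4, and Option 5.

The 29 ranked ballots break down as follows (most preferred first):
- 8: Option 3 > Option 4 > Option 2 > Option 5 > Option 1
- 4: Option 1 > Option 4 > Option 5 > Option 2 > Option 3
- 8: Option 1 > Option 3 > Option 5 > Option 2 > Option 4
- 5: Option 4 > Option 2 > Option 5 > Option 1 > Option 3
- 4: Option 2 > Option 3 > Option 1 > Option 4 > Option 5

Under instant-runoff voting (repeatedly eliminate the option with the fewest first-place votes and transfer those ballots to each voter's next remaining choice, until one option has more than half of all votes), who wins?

Option 1

Round 1: Option 1 12, Option 2 4, Option 3 8, Option 4 5, Option 5 0. Option 5 eliminated.
Round 2: Option 1 12, Option 2 4, Option 3 8, Option 4 5. Option 2 eliminated.
Round 3: Option 1 12, Option 3 12, Option 4 5. Option 4 eliminated.
Round 4: Option 1 17, Option 3 12. Option 1 has a majority (≥15).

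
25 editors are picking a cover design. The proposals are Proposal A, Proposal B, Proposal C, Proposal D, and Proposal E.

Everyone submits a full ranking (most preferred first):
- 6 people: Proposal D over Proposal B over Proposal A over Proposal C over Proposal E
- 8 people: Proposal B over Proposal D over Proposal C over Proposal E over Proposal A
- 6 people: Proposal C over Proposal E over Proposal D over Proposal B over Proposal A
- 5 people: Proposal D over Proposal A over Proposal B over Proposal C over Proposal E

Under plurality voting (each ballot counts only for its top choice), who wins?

First-place votes: Proposal A 0, Proposal B 8, Proposal C 6, Proposal D 11, Proposal E 0.

Proposal D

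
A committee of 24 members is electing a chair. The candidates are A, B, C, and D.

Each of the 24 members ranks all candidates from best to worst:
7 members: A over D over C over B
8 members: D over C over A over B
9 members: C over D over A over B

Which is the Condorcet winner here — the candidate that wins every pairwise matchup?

D

D vs A: 17–7
D vs B: 24–0
D vs C: 15–9
D beats every other candidate.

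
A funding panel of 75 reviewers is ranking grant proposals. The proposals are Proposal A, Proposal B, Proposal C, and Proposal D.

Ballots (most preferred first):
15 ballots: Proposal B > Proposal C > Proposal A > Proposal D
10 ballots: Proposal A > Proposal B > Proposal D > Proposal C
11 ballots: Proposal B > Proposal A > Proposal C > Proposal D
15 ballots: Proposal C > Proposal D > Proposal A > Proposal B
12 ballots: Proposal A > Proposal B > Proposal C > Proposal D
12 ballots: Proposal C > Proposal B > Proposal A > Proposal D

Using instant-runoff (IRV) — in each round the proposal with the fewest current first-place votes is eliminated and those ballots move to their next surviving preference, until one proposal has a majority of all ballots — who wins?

Proposal B

Round 1: Proposal A 22, Proposal B 26, Proposal C 27, Proposal D 0. Proposal D eliminated.
Round 2: Proposal A 22, Proposal B 26, Proposal C 27. Proposal A eliminated.
Round 3: Proposal B 48, Proposal C 27. Proposal B has a majority (≥38).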